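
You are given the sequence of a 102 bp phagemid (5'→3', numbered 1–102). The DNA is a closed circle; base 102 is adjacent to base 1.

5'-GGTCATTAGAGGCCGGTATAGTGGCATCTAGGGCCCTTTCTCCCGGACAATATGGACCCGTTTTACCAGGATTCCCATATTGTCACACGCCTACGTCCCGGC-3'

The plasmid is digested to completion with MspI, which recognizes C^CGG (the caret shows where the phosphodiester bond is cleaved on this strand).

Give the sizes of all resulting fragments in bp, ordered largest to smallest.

MspI sites (CCGG) start at positions 13, 43, 98.
MspI cuts after the first base of each site, so after positions 13, 43, 98.
Circular molecule, 3 cuts → 3 fragments:
  14–43 → 30 bp
  44–98 → 55 bp
  99–102 then 1–13 → 4 + 13 = 17 bp
Sorted largest to smallest: 55, 30, 17 bp.

55, 30, 17 bp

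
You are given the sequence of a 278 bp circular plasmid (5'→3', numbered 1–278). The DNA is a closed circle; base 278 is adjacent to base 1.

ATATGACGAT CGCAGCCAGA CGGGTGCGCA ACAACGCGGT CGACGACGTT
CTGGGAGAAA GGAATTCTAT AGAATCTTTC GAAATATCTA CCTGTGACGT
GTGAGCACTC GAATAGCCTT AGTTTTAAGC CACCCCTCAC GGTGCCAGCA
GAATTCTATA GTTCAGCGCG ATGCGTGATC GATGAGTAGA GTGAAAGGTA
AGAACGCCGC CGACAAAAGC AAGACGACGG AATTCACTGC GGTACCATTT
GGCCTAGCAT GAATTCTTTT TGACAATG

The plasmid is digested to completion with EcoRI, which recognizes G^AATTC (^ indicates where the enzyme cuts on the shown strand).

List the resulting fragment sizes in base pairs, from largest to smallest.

EcoRI sites (GAATTC) start at positions 62, 151, 230, 261.
EcoRI cuts after the first base of each site, so after positions 62, 151, 230, 261.
Circular molecule, 4 cuts → 4 fragments:
  63–151 → 89 bp
  152–230 → 79 bp
  231–261 → 31 bp
  262–278 then 1–62 → 17 + 62 = 79 bp
Sorted largest to smallest: 89, 79, 79, 31 bp.

89, 79, 79, 31 bp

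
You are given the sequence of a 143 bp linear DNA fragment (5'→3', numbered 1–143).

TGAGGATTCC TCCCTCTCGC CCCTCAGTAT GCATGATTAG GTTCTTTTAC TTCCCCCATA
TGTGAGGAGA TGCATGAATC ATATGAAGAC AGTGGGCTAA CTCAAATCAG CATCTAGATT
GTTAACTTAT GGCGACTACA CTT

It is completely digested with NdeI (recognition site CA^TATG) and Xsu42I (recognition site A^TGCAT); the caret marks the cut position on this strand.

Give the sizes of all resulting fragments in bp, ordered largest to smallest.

NdeI sites (CATATG) start at positions 57, 80.
NdeI cuts after base 2 of each site, so after positions 58, 81.
Xsu42I sites (ATGCAT) start at positions 29, 70.
Xsu42I cuts after the first base of each site, so after positions 29, 70.
Combined cut positions: 29, 58, 70, 81.
Linear molecule, 4 cuts → 5 fragments:
  1–29 → 29 bp
  30–58 → 29 bp
  59–70 → 12 bp
  71–81 → 11 bp
  82–143 → 62 bp
Sorted largest to smallest: 62, 29, 29, 12, 11 bp.

62, 29, 29, 12, 11 bp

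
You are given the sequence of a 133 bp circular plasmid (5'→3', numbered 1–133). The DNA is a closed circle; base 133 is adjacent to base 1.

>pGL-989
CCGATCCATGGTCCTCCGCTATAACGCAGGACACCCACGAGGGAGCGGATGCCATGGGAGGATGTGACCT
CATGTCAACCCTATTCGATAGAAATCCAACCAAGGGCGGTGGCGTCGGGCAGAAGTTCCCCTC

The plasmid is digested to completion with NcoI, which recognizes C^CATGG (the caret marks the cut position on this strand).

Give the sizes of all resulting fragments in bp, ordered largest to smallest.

87, 46 bp

NcoI sites (CCATGG) start at positions 6, 52.
NcoI cuts after the first base of each site, so after positions 6, 52.
Circular molecule, 2 cuts → 2 fragments:
  7–52 → 46 bp
  53–133 then 1–6 → 81 + 6 = 87 bp
Sorted largest to smallest: 87, 46 bp.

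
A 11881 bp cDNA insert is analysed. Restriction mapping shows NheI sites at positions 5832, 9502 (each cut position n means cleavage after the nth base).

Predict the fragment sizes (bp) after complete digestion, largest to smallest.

Linear molecule, 2 cuts → 3 fragments:
  5832 − 0 = 5832 bp
  9502 − 5832 = 3670 bp
  11881 − 9502 = 2379 bp
Sorted largest to smallest: 5832, 3670, 2379 bp.

5832, 3670, 2379 bp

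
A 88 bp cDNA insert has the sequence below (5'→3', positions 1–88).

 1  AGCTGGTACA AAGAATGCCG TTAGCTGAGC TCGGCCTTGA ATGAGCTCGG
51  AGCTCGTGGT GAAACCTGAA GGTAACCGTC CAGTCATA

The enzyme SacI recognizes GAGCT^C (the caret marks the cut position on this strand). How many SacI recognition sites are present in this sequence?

3

GAGCTC occurs starting at positions 27, 43, 50.
SacI cuts at 3 sites.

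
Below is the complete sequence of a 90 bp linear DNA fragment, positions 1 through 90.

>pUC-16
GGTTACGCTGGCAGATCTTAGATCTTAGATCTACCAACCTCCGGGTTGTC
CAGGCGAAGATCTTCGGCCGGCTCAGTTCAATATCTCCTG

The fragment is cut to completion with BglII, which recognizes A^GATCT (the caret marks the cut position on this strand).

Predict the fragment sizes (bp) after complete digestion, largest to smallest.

32, 31, 13, 7, 7 bp

BglII sites (AGATCT) start at positions 13, 20, 27, 58.
BglII cuts after the first base of each site, so after positions 13, 20, 27, 58.
Linear molecule, 4 cuts → 5 fragments:
  1–13 → 13 bp
  14–20 → 7 bp
  21–27 → 7 bp
  28–58 → 31 bp
  59–90 → 32 bp
Sorted largest to smallest: 32, 31, 13, 7, 7 bp.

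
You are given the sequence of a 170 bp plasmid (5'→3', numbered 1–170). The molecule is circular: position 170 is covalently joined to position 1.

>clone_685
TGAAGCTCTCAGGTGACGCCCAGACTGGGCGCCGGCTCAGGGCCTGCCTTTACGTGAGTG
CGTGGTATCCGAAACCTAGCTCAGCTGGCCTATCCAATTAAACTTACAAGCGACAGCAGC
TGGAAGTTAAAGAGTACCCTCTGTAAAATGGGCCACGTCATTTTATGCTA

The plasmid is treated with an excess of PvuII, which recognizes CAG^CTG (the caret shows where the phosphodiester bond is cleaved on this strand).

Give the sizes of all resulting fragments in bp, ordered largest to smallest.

135, 35 bp

PvuII sites (CAGCTG) start at positions 82, 117.
PvuII cuts after base 3 of each site, so after positions 84, 119.
Circular molecule, 2 cuts → 2 fragments:
  85–119 → 35 bp
  120–170 then 1–84 → 51 + 84 = 135 bp
Sorted largest to smallest: 135, 35 bp.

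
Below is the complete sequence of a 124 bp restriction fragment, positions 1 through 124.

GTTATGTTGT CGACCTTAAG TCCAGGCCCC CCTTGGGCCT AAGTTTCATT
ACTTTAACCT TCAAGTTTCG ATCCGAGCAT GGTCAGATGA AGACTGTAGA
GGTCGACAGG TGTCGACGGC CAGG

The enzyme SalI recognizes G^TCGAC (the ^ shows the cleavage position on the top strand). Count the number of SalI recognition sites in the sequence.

GTCGAC occurs starting at positions 9, 102, 112.
SalI cuts at 3 sites.

3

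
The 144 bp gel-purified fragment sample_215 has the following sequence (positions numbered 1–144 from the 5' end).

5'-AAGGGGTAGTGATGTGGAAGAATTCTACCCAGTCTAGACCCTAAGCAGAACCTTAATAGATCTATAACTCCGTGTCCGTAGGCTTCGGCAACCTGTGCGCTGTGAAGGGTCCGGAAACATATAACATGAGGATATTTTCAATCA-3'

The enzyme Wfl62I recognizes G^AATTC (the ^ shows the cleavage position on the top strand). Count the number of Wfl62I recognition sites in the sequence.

1

GAATTC occurs starting at position 20.
Wfl62I cuts at 1 site.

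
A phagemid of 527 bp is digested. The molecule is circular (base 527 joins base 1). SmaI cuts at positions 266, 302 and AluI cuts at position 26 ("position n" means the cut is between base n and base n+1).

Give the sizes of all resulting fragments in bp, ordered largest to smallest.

Combined cut positions (sorted): 26, 266, 302.
Circular molecule, 3 cuts → 3 fragments:
  266 − 26 = 240 bp
  302 − 266 = 36 bp
  wrap: 527 − 302 + 26 = 251 bp
Sorted largest to smallest: 251, 240, 36 bp.

251, 240, 36 bp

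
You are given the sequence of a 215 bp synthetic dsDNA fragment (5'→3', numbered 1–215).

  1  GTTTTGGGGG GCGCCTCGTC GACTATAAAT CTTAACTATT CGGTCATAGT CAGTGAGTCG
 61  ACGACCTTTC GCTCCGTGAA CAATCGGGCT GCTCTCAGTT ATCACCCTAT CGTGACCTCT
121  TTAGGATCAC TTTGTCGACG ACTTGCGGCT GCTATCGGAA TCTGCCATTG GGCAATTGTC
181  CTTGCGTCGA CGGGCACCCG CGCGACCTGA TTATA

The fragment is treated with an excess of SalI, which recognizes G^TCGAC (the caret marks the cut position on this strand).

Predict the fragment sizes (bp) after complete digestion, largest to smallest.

77, 52, 39, 29, 18 bp

SalI sites (GTCGAC) start at positions 18, 57, 134, 186.
SalI cuts after the first base of each site, so after positions 18, 57, 134, 186.
Linear molecule, 4 cuts → 5 fragments:
  1–18 → 18 bp
  19–57 → 39 bp
  58–134 → 77 bp
  135–186 → 52 bp
  187–215 → 29 bp
Sorted largest to smallest: 77, 52, 39, 29, 18 bp.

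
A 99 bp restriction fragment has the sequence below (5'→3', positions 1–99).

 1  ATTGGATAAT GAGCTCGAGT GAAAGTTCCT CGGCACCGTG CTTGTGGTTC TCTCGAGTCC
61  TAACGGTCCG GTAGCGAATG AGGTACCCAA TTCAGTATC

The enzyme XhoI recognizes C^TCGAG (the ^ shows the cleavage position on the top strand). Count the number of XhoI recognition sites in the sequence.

2

CTCGAG occurs starting at positions 14, 52.
XhoI cuts at 2 sites.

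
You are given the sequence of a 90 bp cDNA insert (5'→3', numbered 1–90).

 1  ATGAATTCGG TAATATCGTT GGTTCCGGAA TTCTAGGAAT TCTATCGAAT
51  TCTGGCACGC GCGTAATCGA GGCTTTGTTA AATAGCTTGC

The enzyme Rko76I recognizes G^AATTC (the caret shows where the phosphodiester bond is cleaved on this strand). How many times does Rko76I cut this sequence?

GAATTC occurs starting at positions 3, 28, 37, 47.
Rko76I cuts at 4 sites.

4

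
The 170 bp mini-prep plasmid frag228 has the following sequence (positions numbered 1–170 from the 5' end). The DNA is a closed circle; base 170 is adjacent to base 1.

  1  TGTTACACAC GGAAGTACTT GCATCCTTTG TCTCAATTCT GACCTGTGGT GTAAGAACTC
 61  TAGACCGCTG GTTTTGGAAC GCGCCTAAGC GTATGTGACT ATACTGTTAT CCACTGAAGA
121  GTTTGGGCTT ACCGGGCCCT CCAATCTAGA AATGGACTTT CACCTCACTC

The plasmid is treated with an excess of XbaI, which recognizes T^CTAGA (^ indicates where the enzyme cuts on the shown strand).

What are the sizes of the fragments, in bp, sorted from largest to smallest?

86, 84 bp

XbaI sites (TCTAGA) start at positions 59, 145.
XbaI cuts after the first base of each site, so after positions 59, 145.
Circular molecule, 2 cuts → 2 fragments:
  60–145 → 86 bp
  146–170 then 1–59 → 25 + 59 = 84 bp
Sorted largest to smallest: 86, 84 bp.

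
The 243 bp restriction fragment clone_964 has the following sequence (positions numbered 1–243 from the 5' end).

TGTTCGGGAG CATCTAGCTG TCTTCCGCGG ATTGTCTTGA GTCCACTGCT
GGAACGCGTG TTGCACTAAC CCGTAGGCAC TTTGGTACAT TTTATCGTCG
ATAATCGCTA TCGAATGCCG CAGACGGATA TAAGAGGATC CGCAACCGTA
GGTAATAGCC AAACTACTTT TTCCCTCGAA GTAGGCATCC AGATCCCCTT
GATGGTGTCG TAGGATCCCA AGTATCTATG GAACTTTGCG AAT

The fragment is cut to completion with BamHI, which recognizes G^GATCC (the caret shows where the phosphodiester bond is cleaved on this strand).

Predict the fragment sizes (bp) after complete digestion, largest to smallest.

BamHI sites (GGATCC) start at positions 136, 213.
BamHI cuts after the first base of each site, so after positions 136, 213.
Linear molecule, 2 cuts → 3 fragments:
  1–136 → 136 bp
  137–213 → 77 bp
  214–243 → 30 bp
Sorted largest to smallest: 136, 77, 30 bp.

136, 77, 30 bp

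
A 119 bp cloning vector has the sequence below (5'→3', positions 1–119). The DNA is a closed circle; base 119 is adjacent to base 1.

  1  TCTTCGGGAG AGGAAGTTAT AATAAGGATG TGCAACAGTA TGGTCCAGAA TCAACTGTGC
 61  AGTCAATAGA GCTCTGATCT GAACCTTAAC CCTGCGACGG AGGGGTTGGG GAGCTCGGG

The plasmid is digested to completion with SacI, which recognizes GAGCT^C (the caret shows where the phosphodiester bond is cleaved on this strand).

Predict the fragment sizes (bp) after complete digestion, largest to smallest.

SacI sites (GAGCTC) start at positions 69, 111.
SacI cuts after base 5 of each site (before the last base), so after positions 73, 115.
Circular molecule, 2 cuts → 2 fragments:
  74–115 → 42 bp
  116–119 then 1–73 → 4 + 73 = 77 bp
Sorted largest to smallest: 77, 42 bp.

77, 42 bp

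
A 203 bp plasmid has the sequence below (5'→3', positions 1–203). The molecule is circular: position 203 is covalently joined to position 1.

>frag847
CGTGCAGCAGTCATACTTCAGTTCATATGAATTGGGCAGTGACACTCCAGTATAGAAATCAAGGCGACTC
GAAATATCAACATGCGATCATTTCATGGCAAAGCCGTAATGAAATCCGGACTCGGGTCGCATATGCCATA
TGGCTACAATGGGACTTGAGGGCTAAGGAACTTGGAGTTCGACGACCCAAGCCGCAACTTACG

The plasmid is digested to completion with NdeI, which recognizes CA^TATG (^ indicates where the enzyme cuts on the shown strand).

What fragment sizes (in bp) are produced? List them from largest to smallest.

106, 90, 7 bp

NdeI sites (CATATG) start at positions 24, 130, 137.
NdeI cuts after base 2 of each site, so after positions 25, 131, 138.
Circular molecule, 3 cuts → 3 fragments:
  26–131 → 106 bp
  132–138 → 7 bp
  139–203 then 1–25 → 65 + 25 = 90 bp
Sorted largest to smallest: 106, 90, 7 bp.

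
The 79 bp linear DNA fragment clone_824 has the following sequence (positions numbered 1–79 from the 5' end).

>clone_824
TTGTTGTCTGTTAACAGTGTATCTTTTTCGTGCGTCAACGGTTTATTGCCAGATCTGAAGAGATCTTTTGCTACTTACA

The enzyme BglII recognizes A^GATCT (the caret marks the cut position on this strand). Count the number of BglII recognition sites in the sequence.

2

AGATCT occurs starting at positions 51, 61.
BglII cuts at 2 sites.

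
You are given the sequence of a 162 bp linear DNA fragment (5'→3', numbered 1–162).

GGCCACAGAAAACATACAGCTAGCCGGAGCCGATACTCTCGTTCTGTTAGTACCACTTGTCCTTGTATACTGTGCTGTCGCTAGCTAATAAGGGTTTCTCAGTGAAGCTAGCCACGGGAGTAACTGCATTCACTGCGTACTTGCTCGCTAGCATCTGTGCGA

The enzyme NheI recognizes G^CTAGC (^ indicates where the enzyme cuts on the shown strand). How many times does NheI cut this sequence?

4

GCTAGC occurs starting at positions 19, 80, 107, 147.
NheI cuts at 4 sites.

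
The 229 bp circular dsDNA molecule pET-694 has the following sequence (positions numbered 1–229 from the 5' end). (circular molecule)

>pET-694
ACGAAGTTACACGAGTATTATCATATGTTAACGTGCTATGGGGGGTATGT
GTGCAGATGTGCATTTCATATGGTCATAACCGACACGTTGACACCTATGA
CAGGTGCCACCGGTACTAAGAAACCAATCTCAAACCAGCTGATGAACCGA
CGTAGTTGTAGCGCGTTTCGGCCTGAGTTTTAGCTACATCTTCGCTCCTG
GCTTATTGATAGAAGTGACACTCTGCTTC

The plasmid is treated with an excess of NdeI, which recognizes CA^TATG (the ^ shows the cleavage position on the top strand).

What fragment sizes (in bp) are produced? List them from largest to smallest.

NdeI sites (CATATG) start at positions 22, 67.
NdeI cuts after base 2 of each site, so after positions 23, 68.
Circular molecule, 2 cuts → 2 fragments:
  24–68 → 45 bp
  69–229 then 1–23 → 161 + 23 = 184 bp
Sorted largest to smallest: 184, 45 bp.

184, 45 bp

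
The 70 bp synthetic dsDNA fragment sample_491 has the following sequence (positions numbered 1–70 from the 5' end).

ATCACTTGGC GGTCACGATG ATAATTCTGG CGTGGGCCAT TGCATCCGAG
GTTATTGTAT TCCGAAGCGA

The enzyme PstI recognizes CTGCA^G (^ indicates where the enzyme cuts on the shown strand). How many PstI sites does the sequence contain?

No occurrence of CTGCAG is present in the sequence.
PstI does not cut: 0 sites.

0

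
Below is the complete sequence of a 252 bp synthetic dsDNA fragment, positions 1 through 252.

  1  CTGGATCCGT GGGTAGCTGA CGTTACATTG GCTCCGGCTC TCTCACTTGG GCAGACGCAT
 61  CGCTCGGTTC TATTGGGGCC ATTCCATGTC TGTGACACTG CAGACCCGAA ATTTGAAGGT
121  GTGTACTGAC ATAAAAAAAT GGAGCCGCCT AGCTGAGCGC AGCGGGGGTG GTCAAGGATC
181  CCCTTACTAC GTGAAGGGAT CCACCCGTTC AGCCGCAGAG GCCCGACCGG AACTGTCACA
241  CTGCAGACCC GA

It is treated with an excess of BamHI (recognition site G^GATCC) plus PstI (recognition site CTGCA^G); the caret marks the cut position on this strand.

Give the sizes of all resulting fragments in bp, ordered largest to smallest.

BamHI sites (GGATCC) start at positions 3, 176, 197.
BamHI cuts after the first base of each site, so after positions 3, 176, 197.
PstI sites (CTGCAG) start at positions 98, 241.
PstI cuts after base 5 of each site (before the last base), so after positions 102, 245.
Combined cut positions: 3, 102, 176, 197, 245.
Linear molecule, 5 cuts → 6 fragments:
  1–3 → 3 bp
  4–102 → 99 bp
  103–176 → 74 bp
  177–197 → 21 bp
  198–245 → 48 bp
  246–252 → 7 bp
Sorted largest to smallest: 99, 74, 48, 21, 7, 3 bp.

99, 74, 48, 21, 7, 3 bp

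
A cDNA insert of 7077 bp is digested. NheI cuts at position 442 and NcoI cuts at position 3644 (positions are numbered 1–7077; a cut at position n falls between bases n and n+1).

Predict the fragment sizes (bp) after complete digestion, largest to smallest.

3433, 3202, 442 bp

Combined cut positions (sorted): 442, 3644.
Linear molecule, 2 cuts → 3 fragments:
  442 − 0 = 442 bp
  3644 − 442 = 3202 bp
  7077 − 3644 = 3433 bp
Sorted largest to smallest: 3433, 3202, 442 bp.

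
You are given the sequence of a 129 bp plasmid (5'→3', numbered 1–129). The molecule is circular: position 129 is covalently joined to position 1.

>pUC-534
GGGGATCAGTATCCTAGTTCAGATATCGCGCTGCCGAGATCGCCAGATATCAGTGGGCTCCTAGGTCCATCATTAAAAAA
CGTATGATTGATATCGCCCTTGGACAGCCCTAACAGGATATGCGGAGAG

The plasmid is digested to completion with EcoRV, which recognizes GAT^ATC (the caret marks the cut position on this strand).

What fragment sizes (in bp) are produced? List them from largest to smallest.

EcoRV sites (GATATC) start at positions 22, 46, 90.
EcoRV cuts after base 3 of each site, so after positions 24, 48, 92.
Circular molecule, 3 cuts → 3 fragments:
  25–48 → 24 bp
  49–92 → 44 bp
  93–129 then 1–24 → 37 + 24 = 61 bp
Sorted largest to smallest: 61, 44, 24 bp.

61, 44, 24 bp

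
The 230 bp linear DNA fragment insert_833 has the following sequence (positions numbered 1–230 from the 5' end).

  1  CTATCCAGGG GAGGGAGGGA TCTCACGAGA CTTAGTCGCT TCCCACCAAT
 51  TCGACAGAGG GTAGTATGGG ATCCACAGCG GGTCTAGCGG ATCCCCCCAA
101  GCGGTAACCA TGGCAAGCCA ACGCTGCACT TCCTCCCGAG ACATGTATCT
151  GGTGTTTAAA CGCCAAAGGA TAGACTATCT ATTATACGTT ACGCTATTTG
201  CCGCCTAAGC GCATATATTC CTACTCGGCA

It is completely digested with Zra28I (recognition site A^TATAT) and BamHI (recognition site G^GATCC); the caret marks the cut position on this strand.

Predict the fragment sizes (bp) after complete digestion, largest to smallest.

The Zra28I site (ATATAT) starts at position 213.
Zra28I cuts after the first base of each site, so after position 213.
BamHI sites (GGATCC) start at positions 69, 89.
BamHI cuts after the first base of each site, so after positions 69, 89.
Combined cut positions: 69, 89, 213.
Linear molecule, 3 cuts → 4 fragments:
  1–69 → 69 bp
  70–89 → 20 bp
  90–213 → 124 bp
  214–230 → 17 bp
Sorted largest to smallest: 124, 69, 20, 17 bp.

124, 69, 20, 17 bp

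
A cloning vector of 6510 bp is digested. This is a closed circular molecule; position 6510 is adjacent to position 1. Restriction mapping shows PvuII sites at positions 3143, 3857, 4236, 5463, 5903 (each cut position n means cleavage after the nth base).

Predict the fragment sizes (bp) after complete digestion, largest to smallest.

Circular molecule, 5 cuts → 5 fragments:
  3857 − 3143 = 714 bp
  4236 − 3857 = 379 bp
  5463 − 4236 = 1227 bp
  5903 − 5463 = 440 bp
  wrap: 6510 − 5903 + 3143 = 3750 bp
Sorted largest to smallest: 3750, 1227, 714, 440, 379 bp.

3750, 1227, 714, 440, 379 bp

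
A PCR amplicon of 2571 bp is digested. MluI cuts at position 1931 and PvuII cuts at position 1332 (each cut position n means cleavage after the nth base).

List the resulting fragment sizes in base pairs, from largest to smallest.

Combined cut positions (sorted): 1332, 1931.
Linear molecule, 2 cuts → 3 fragments:
  1332 − 0 = 1332 bp
  1931 − 1332 = 599 bp
  2571 − 1931 = 640 bp
Sorted largest to smallest: 1332, 640, 599 bp.

1332, 640, 599 bp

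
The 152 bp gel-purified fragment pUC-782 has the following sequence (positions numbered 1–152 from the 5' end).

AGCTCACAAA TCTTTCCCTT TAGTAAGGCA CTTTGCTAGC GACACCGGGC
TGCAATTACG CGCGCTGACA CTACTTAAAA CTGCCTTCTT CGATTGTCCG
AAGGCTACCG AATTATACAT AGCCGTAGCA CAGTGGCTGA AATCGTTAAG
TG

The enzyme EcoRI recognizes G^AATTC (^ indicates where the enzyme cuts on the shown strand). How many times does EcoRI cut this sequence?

0

No occurrence of GAATTC is present in the sequence.
EcoRI does not cut: 0 sites.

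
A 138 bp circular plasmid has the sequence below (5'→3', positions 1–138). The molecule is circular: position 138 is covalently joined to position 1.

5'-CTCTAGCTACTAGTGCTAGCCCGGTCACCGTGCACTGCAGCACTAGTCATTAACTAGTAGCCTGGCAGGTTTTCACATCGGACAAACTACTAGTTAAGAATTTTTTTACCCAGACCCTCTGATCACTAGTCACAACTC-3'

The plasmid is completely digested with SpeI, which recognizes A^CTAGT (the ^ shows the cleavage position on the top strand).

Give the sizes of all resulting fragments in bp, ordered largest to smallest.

SpeI sites (ACTAGT) start at positions 9, 42, 53, 89, 125.
SpeI cuts after the first base of each site, so after positions 9, 42, 53, 89, 125.
Circular molecule, 5 cuts → 5 fragments:
  10–42 → 33 bp
  43–53 → 11 bp
  54–89 → 36 bp
  90–125 → 36 bp
  126–138 then 1–9 → 13 + 9 = 22 bp
Sorted largest to smallest: 36, 36, 33, 22, 11 bp.

36, 36, 33, 22, 11 bp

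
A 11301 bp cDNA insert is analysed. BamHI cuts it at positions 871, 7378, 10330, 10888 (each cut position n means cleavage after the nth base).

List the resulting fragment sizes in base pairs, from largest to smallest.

Linear molecule, 4 cuts → 5 fragments:
  871 − 0 = 871 bp
  7378 − 871 = 6507 bp
  10330 − 7378 = 2952 bp
  10888 − 10330 = 558 bp
  11301 − 10888 = 413 bp
Sorted largest to smallest: 6507, 2952, 871, 558, 413 bp.

6507, 2952, 871, 558, 413 bp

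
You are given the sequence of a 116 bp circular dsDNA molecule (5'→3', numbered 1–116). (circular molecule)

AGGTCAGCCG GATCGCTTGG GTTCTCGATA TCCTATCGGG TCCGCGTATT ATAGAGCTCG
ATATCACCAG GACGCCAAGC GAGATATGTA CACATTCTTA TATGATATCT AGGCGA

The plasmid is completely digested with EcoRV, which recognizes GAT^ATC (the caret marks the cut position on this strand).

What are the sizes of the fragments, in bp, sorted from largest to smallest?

EcoRV sites (GATATC) start at positions 27, 60, 104.
EcoRV cuts after base 3 of each site, so after positions 29, 62, 106.
Circular molecule, 3 cuts → 3 fragments:
  30–62 → 33 bp
  63–106 → 44 bp
  107–116 then 1–29 → 10 + 29 = 39 bp
Sorted largest to smallest: 44, 39, 33 bp.

44, 39, 33 bp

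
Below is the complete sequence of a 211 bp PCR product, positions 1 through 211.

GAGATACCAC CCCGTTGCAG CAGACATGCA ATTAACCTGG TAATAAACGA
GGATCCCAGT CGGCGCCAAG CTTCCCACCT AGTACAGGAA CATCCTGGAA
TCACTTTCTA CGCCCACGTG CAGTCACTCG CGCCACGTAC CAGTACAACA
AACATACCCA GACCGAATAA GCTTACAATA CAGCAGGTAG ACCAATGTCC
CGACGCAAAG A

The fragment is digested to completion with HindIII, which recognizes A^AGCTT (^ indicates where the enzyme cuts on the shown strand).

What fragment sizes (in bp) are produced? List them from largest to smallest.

101, 68, 42 bp

HindIII sites (AAGCTT) start at positions 68, 169.
HindIII cuts after the first base of each site, so after positions 68, 169.
Linear molecule, 2 cuts → 3 fragments:
  1–68 → 68 bp
  69–169 → 101 bp
  170–211 → 42 bp
Sorted largest to smallest: 101, 68, 42 bp.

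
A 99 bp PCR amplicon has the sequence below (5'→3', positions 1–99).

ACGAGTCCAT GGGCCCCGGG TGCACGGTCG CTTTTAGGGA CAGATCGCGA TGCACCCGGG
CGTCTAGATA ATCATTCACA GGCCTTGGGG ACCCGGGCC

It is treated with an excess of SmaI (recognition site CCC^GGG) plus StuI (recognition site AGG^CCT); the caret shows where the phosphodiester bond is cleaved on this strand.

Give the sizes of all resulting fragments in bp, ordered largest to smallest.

SmaI sites (CCCGGG) start at positions 15, 55, 92.
SmaI cuts after base 3 of each site, so after positions 17, 57, 94.
The StuI site (AGGCCT) starts at position 80.
StuI cuts after base 3 of each site, so after position 82.
Combined cut positions: 17, 57, 82, 94.
Linear molecule, 4 cuts → 5 fragments:
  1–17 → 17 bp
  18–57 → 40 bp
  58–82 → 25 bp
  83–94 → 12 bp
  95–99 → 5 bp
Sorted largest to smallest: 40, 25, 17, 12, 5 bp.

40, 25, 17, 12, 5 bp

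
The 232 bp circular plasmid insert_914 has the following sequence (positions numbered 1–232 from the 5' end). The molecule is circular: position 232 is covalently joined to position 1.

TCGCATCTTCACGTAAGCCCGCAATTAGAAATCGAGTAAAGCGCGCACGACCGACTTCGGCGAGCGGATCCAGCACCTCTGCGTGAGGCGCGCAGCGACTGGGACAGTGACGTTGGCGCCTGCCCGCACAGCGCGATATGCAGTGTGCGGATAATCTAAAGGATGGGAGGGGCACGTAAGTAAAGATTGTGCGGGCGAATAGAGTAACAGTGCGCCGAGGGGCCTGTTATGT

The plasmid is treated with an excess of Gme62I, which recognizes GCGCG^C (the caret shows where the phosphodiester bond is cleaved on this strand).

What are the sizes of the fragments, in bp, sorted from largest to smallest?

Gme62I sites (GCGCGC) start at positions 41, 88.
Gme62I cuts after base 5 of each site (before the last base), so after positions 45, 92.
Circular molecule, 2 cuts → 2 fragments:
  46–92 → 47 bp
  93–232 then 1–45 → 140 + 45 = 185 bp
Sorted largest to smallest: 185, 47 bp.

185, 47 bp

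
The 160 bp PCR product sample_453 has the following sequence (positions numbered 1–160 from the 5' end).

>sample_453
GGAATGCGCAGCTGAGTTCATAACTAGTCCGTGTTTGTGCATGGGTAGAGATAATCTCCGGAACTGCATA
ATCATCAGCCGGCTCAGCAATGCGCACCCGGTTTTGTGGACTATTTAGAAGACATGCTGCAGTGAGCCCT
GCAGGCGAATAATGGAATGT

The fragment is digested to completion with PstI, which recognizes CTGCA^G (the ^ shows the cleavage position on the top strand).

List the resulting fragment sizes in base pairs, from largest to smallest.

PstI sites (CTGCAG) start at positions 127, 139.
PstI cuts after base 5 of each site (before the last base), so after positions 131, 143.
Linear molecule, 2 cuts → 3 fragments:
  1–131 → 131 bp
  132–143 → 12 bp
  144–160 → 17 bp
Sorted largest to smallest: 131, 17, 12 bp.

131, 17, 12 bp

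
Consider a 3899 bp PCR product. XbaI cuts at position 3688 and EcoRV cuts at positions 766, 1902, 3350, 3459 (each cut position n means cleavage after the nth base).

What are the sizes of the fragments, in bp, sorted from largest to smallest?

1448, 1136, 766, 229, 211, 109 bp

Combined cut positions (sorted): 766, 1902, 3350, 3459, 3688.
Linear molecule, 5 cuts → 6 fragments:
  766 − 0 = 766 bp
  1902 − 766 = 1136 bp
  3350 − 1902 = 1448 bp
  3459 − 3350 = 109 bp
  3688 − 3459 = 229 bp
  3899 − 3688 = 211 bp
Sorted largest to smallest: 1448, 1136, 766, 229, 211, 109 bp.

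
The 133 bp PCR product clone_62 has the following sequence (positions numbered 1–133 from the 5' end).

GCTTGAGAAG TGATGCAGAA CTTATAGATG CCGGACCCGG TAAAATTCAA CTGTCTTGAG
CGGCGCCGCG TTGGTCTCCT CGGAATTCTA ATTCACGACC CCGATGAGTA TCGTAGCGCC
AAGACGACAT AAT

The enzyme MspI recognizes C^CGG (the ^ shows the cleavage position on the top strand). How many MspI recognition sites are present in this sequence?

2

CCGG occurs starting at positions 31, 37.
MspI cuts at 2 sites.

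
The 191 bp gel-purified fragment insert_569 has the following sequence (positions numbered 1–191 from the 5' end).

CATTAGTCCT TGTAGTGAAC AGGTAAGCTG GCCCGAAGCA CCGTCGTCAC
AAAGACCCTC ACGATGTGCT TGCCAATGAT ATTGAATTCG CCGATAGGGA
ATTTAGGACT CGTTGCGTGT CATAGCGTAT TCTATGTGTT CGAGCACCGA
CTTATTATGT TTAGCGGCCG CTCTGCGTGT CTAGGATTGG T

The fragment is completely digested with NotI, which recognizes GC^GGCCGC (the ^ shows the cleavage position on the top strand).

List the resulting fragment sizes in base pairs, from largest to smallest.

The NotI site (GCGGCCGC) starts at position 164.
NotI cuts after base 2 of each site, so after position 165.
Linear molecule, 1 cut → 2 fragments:
  1–165 → 165 bp
  166–191 → 26 bp
Sorted largest to smallest: 165, 26 bp.

165, 26 bp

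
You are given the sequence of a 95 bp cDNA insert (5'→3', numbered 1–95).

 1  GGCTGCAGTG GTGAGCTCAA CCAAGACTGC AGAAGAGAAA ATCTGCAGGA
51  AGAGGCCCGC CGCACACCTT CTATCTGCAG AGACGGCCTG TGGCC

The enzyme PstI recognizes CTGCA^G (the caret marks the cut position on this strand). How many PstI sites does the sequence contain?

4

CTGCAG occurs starting at positions 3, 27, 43, 75.
PstI cuts at 4 sites.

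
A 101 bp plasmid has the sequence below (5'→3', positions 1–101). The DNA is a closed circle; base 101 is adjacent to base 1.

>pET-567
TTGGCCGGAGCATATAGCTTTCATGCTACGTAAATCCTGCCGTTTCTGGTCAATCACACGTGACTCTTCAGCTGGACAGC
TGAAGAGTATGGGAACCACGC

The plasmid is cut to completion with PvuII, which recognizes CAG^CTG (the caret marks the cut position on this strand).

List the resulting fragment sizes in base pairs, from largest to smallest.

93, 8 bp

PvuII sites (CAGCTG) start at positions 69, 77.
PvuII cuts after base 3 of each site, so after positions 71, 79.
Circular molecule, 2 cuts → 2 fragments:
  72–79 → 8 bp
  80–101 then 1–71 → 22 + 71 = 93 bp
Sorted largest to smallest: 93, 8 bp.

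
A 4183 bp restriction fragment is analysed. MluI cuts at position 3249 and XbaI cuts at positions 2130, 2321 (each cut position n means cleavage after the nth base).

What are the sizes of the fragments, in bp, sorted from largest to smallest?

2130, 934, 928, 191 bp

Combined cut positions (sorted): 2130, 2321, 3249.
Linear molecule, 3 cuts → 4 fragments:
  2130 − 0 = 2130 bp
  2321 − 2130 = 191 bp
  3249 − 2321 = 928 bp
  4183 − 3249 = 934 bp
Sorted largest to smallest: 2130, 934, 928, 191 bp.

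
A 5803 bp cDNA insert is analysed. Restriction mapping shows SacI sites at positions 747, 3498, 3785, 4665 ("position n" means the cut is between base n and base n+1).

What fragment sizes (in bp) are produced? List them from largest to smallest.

2751, 1138, 880, 747, 287 bp

Linear molecule, 4 cuts → 5 fragments:
  747 − 0 = 747 bp
  3498 − 747 = 2751 bp
  3785 − 3498 = 287 bp
  4665 − 3785 = 880 bp
  5803 − 4665 = 1138 bp
Sorted largest to smallest: 2751, 1138, 880, 747, 287 bp.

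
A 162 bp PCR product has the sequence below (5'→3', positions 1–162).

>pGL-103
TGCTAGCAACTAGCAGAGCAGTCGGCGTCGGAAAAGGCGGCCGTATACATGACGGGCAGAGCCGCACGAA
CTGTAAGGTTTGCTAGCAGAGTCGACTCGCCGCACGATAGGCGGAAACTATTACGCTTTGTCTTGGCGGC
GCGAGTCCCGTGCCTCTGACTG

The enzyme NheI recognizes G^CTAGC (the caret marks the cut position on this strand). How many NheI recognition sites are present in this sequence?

GCTAGC occurs starting at positions 2, 82.
NheI cuts at 2 sites.

2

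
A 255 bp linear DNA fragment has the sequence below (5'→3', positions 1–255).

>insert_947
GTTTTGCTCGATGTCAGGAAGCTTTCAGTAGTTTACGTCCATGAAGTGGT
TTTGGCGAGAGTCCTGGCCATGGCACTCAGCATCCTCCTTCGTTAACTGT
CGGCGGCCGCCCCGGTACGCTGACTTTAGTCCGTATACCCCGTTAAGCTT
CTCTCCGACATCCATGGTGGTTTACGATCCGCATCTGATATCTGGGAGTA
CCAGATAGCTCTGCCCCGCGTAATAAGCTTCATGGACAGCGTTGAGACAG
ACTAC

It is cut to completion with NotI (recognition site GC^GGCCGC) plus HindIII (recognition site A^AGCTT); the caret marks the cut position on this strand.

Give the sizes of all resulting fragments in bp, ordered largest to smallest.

85, 80, 41, 30, 19 bp

The NotI site (GCGGCCGC) starts at position 103.
NotI cuts after base 2 of each site, so after position 104.
HindIII sites (AAGCTT) start at positions 19, 145, 225.
HindIII cuts after the first base of each site, so after positions 19, 145, 225.
Combined cut positions: 19, 104, 145, 225.
Linear molecule, 4 cuts → 5 fragments:
  1–19 → 19 bp
  20–104 → 85 bp
  105–145 → 41 bp
  146–225 → 80 bp
  226–255 → 30 bp
Sorted largest to smallest: 85, 80, 41, 30, 19 bp.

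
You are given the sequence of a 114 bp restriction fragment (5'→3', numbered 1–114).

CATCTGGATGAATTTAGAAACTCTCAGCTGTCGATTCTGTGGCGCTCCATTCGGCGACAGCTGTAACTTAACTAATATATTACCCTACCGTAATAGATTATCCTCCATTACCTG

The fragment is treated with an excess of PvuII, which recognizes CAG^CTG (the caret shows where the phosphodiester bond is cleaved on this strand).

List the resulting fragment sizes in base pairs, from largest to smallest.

PvuII sites (CAGCTG) start at positions 25, 58.
PvuII cuts after base 3 of each site, so after positions 27, 60.
Linear molecule, 2 cuts → 3 fragments:
  1–27 → 27 bp
  28–60 → 33 bp
  61–114 → 54 bp
Sorted largest to smallest: 54, 33, 27 bp.

54, 33, 27 bp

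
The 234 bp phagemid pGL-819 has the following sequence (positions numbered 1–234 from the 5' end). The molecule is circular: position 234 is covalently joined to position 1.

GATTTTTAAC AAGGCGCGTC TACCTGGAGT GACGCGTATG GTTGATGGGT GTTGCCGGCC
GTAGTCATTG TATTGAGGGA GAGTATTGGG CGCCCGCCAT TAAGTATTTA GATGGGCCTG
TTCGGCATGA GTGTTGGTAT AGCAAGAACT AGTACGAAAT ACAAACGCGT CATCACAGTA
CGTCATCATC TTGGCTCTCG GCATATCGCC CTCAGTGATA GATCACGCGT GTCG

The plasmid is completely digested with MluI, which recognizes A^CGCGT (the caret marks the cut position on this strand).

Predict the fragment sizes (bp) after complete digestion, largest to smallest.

MluI sites (ACGCGT) start at positions 32, 165, 225.
MluI cuts after the first base of each site, so after positions 32, 165, 225.
Circular molecule, 3 cuts → 3 fragments:
  33–165 → 133 bp
  166–225 → 60 bp
  226–234 then 1–32 → 9 + 32 = 41 bp
Sorted largest to smallest: 133, 60, 41 bp.

133, 60, 41 bp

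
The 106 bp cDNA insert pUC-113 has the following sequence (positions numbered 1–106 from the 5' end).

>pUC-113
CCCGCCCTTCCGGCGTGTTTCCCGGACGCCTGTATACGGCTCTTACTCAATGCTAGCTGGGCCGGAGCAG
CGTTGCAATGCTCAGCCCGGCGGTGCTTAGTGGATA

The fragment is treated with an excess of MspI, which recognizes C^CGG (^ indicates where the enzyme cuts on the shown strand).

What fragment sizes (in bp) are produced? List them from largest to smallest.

40, 25, 19, 12, 10 bp

MspI sites (CCGG) start at positions 10, 22, 62, 87.
MspI cuts after the first base of each site, so after positions 10, 22, 62, 87.
Linear molecule, 4 cuts → 5 fragments:
  1–10 → 10 bp
  11–22 → 12 bp
  23–62 → 40 bp
  63–87 → 25 bp
  88–106 → 19 bp
Sorted largest to smallest: 40, 25, 19, 12, 10 bp.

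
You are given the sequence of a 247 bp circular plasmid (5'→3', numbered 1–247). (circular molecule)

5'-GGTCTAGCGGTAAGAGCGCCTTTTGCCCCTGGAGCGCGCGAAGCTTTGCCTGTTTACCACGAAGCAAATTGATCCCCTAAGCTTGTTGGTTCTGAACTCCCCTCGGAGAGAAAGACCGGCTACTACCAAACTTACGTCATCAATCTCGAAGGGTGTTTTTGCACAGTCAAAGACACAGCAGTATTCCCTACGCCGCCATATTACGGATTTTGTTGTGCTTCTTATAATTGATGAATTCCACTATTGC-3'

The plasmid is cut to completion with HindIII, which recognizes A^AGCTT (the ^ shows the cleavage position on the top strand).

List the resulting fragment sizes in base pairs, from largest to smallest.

HindIII sites (AAGCTT) start at positions 41, 79.
HindIII cuts after the first base of each site, so after positions 41, 79.
Circular molecule, 2 cuts → 2 fragments:
  42–79 → 38 bp
  80–247 then 1–41 → 168 + 41 = 209 bp
Sorted largest to smallest: 209, 38 bp.

209, 38 bp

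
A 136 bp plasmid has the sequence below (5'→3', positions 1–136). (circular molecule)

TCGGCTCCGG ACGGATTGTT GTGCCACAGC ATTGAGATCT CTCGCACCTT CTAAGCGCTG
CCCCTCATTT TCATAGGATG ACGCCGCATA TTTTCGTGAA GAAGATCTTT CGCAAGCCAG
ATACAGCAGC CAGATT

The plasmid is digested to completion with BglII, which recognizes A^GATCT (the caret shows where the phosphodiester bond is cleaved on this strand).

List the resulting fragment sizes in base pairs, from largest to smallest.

68, 68 bp

BglII sites (AGATCT) start at positions 35, 103.
BglII cuts after the first base of each site, so after positions 35, 103.
Circular molecule, 2 cuts → 2 fragments:
  36–103 → 68 bp
  104–136 then 1–35 → 33 + 35 = 68 bp
Sorted largest to smallest: 68, 68 bp.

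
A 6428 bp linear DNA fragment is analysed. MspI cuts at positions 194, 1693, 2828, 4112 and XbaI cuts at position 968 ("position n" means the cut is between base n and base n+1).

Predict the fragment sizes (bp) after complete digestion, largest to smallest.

2316, 1284, 1135, 774, 725, 194 bp

Combined cut positions (sorted): 194, 968, 1693, 2828, 4112.
Linear molecule, 5 cuts → 6 fragments:
  194 − 0 = 194 bp
  968 − 194 = 774 bp
  1693 − 968 = 725 bp
  2828 − 1693 = 1135 bp
  4112 − 2828 = 1284 bp
  6428 − 4112 = 2316 bp
Sorted largest to smallest: 2316, 1284, 1135, 774, 725, 194 bp.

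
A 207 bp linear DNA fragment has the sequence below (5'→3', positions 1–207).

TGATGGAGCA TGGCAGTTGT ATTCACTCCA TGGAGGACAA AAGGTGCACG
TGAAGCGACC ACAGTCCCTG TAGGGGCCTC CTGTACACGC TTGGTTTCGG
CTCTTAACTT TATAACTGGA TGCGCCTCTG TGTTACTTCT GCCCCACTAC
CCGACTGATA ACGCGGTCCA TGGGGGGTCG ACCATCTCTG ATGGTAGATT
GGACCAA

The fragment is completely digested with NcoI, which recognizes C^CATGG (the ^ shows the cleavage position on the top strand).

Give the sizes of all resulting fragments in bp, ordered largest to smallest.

NcoI sites (CCATGG) start at positions 28, 168.
NcoI cuts after the first base of each site, so after positions 28, 168.
Linear molecule, 2 cuts → 3 fragments:
  1–28 → 28 bp
  29–168 → 140 bp
  169–207 → 39 bp
Sorted largest to smallest: 140, 39, 28 bp.

140, 39, 28 bp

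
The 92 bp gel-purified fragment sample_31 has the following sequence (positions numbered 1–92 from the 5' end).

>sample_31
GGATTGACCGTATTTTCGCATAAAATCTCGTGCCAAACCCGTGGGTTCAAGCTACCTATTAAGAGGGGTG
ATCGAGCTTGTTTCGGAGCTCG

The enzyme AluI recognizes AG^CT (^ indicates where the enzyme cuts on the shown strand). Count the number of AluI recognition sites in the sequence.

AGCT occurs starting at positions 50, 75, 87.
AluI cuts at 3 sites.

3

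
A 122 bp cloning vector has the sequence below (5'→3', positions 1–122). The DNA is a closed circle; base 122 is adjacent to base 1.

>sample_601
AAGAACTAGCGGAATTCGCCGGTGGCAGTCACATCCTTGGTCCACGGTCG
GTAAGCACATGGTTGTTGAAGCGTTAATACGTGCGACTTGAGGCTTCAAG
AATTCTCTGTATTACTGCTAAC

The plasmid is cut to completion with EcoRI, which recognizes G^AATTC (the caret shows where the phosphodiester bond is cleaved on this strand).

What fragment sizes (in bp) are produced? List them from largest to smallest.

88, 34 bp

EcoRI sites (GAATTC) start at positions 12, 100.
EcoRI cuts after the first base of each site, so after positions 12, 100.
Circular molecule, 2 cuts → 2 fragments:
  13–100 → 88 bp
  101–122 then 1–12 → 22 + 12 = 34 bp
Sorted largest to smallest: 88, 34 bp.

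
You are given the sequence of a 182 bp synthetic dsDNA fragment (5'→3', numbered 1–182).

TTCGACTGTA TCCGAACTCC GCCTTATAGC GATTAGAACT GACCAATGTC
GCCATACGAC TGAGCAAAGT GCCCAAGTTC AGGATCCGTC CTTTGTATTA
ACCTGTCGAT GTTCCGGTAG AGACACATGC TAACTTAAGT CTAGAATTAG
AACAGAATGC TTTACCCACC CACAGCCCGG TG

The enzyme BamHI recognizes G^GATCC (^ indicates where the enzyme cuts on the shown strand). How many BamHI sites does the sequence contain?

1

GGATCC occurs starting at position 82.
BamHI cuts at 1 site.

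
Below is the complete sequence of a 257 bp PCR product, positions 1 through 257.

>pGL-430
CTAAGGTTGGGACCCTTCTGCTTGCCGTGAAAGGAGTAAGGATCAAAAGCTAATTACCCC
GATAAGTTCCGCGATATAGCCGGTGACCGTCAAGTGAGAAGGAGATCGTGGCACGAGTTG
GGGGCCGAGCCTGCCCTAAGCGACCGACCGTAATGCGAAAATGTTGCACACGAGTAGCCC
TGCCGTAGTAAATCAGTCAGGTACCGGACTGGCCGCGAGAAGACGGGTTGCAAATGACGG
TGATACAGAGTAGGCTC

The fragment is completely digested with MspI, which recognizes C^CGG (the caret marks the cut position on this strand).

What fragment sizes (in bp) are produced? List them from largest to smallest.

124, 80, 53 bp

MspI sites (CCGG) start at positions 80, 204.
MspI cuts after the first base of each site, so after positions 80, 204.
Linear molecule, 2 cuts → 3 fragments:
  1–80 → 80 bp
  81–204 → 124 bp
  205–257 → 53 bp
Sorted largest to smallest: 124, 80, 53 bp.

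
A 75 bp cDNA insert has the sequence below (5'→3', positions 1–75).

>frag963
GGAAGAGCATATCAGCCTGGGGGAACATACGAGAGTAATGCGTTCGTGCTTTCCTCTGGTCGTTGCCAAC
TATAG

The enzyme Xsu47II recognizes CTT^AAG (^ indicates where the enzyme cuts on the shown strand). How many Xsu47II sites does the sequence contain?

No occurrence of CTTAAG is present in the sequence.
Xsu47II does not cut: 0 sites.

0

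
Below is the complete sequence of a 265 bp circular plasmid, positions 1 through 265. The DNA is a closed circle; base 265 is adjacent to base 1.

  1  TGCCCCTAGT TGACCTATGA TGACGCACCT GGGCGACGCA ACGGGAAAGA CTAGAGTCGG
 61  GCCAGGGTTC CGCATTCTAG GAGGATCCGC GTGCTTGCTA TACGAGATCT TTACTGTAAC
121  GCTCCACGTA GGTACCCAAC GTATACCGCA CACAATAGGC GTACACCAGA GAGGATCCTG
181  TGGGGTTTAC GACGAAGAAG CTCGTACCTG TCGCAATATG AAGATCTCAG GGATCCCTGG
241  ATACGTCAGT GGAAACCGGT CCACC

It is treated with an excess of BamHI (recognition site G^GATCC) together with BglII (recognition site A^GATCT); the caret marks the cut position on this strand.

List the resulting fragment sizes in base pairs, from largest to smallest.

117, 68, 49, 22, 9 bp

BamHI sites (GGATCC) start at positions 83, 173, 231.
BamHI cuts after the first base of each site, so after positions 83, 173, 231.
BglII sites (AGATCT) start at positions 105, 222.
BglII cuts after the first base of each site, so after positions 105, 222.
Combined cut positions: 83, 105, 173, 222, 231.
Circular molecule, 5 cuts → 5 fragments:
  84–105 → 22 bp
  106–173 → 68 bp
  174–222 → 49 bp
  223–231 → 9 bp
  232–265 then 1–83 → 34 + 83 = 117 bp
Sorted largest to smallest: 117, 68, 49, 22, 9 bp.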